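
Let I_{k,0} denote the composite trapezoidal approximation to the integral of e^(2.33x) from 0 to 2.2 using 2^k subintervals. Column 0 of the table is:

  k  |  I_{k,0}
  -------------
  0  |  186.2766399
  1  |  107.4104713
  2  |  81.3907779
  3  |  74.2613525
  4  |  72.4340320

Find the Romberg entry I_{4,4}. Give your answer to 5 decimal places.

Richardson extrapolation on the trapezoidal column (denominator 4−1=3):
I_{1,1} = 107.4104713 + (107.4104713 − 186.2766399)/3 = 81.1217484
I_{2,1} = (4·81.3907779 − 107.4104713) / 3 = 72.7175468
I_{3,1} = 74.2613525 + (74.2613525 − 81.3907779)/3 = 71.8848774
I_{4,1} = (4·72.4340320 − 74.2613525) / 3 = 71.8249252
I_{2,2} = (16·72.7175468 − 81.1217484) / 15 = 72.1572667
I_{3,2} = 71.8848774 + (71.8848774 − 72.7175468)/15 = 71.8293661
I_{4,2} = 71.8249252 + (71.8249252 − 71.8848774)/15 = 71.8209284
I_{3,3} = 71.8293661 + (71.8293661 − 72.1572667)/63 = 71.8241613
I_{4,3} = 71.8209284 + (71.8209284 − 71.8293661)/63 = 71.8207945
I_{4,4} = (256·71.8207945 − 71.8241613) / 255 = 71.8207813
(Column j=1 coincides with Simpson's rule on the same nodes.)

71.82078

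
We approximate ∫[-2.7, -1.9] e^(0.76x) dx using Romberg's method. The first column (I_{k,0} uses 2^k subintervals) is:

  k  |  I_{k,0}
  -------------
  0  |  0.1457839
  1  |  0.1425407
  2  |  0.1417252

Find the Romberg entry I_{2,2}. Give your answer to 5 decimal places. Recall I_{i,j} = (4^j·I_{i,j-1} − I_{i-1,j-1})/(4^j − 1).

Richardson extrapolation on the trapezoidal column (denominator 4−1=3):
I_{1,1} = (4·0.1425407 − 0.1457839) / 3 = 0.1414596
I_{2,1} = (4·0.1417252 − 0.1425407) / 3 = 0.1414534
I_{2,2} = 0.1414534 + (0.1414534 − 0.1414596)/15 = 0.1414530
(Column j=1 coincides with Simpson's rule on the same nodes.)

0.14145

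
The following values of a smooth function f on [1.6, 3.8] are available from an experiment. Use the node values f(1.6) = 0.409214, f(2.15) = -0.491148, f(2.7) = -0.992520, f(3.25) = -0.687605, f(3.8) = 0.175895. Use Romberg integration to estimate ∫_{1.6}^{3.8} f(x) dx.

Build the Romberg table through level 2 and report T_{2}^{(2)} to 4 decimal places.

-1.1131

T_{0}^{(0)} (trapezoid, 1 panel, h=2.2000): 0.643620
T_{1}^{(0)} (trapezoid, 2 panels, h=1.1000): -0.769962
T_{2}^{(0)} (trapezoid, 4 panels, h=0.5500): -1.033295
T_{1}^{(1)} = -0.769962 + (-0.769962 − 0.643620)/3 = -1.241156
T_{2}^{(1)} = -1.033295 + (-1.033295 − (-0.769962))/3 = -1.121073
T_{2}^{(2)} = -1.121073 + (-1.121073 − (-1.241156))/15 = -1.113067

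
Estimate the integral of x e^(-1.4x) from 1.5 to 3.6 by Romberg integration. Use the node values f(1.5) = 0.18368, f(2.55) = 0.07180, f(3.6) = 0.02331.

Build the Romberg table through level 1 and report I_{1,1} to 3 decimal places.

0.173

I_{0,0} (trapezoid, 1 panel, h=2.1000): 0.21734
I_{1,0} (trapezoid, 2 panels, h=1.0500): 0.18406
I_{1,1} = 0.18406 + (0.18406 − 0.21734)/3 = 0.17297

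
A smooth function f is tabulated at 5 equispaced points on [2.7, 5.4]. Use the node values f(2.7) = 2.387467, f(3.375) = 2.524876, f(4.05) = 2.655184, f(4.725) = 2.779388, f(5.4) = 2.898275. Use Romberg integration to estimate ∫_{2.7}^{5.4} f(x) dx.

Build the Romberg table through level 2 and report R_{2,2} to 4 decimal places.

7.1580

R_{0,0} (trapezoid, 1 panel, h=2.7000): 7.135752
R_{1,0} (trapezoid, 2 panels, h=1.3500): 7.152374
R_{2,0} (trapezoid, 4 panels, h=0.6750): 7.156565
R_{1,1} = 7.152374 + (7.152374 − 7.135752)/3 = 7.157915
R_{2,1} = 7.156565 + (7.156565 − 7.152374)/3 = 7.157962
R_{2,2} = 7.157962 + (7.157962 − 7.157915)/15 = 7.157965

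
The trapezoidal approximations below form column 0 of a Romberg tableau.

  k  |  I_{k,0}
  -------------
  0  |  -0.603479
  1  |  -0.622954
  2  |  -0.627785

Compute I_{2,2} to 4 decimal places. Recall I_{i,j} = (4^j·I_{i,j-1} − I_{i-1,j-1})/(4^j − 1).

-0.6294

Richardson extrapolation on the trapezoidal column (denominator 4−1=3):
I_{1,1} = (4·(-0.622954) − (-0.603479)) / 3 = -0.629446
I_{2,1} = -0.627785 + (-0.627785 − (-0.622954))/3 = -0.629395
I_{2,2} = (16·(-0.629395) − (-0.629446)) / 15 = -0.629392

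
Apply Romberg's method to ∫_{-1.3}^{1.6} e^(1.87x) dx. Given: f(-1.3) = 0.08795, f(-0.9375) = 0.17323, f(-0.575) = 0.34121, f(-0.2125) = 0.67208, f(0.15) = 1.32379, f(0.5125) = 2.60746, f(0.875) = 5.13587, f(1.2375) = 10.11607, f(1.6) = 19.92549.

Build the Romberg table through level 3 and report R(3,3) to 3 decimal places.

10.609

R(0,0) (trapezoid, 1 panel, h=2.9000): 29.01949
R(1,0) (trapezoid, 2 panels, h=1.4500): 16.42924
R(2,0) (trapezoid, 4 panels, h=0.7250): 12.18550
R(3,0) (trapezoid, 8 panels, h=0.3625): 11.01146
R(1,1) = 16.42924 + (16.42924 − 29.01949)/3 = 12.23249
R(2,1) = 12.18550 + (12.18550 − 16.42924)/3 = 10.77092
R(3,1) = 11.01146 + (11.01146 − 12.18550)/3 = 10.62011
R(2,2) = 10.77092 + (10.77092 − 12.23249)/15 = 10.67348
R(3,2) = 10.62011 + (10.62011 − 10.77092)/15 = 10.61006
R(3,3) = 10.61006 + (10.61006 − 10.67348)/63 = 10.60905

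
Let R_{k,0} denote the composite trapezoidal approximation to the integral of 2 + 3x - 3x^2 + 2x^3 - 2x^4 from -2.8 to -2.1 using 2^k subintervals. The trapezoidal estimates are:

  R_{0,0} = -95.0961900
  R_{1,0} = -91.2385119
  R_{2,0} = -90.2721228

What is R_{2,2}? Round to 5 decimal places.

R_{1,1} = (4·(-91.2385119) − (-95.0961900)) / 3 = -89.9526192
R_{2,1} = -90.2721228 + (-90.2721228 − (-91.2385119))/3 = -89.9499931
R_{2,2} = -89.9499931 + (-89.9499931 − (-89.9526192))/15 = -89.9498180

-89.94982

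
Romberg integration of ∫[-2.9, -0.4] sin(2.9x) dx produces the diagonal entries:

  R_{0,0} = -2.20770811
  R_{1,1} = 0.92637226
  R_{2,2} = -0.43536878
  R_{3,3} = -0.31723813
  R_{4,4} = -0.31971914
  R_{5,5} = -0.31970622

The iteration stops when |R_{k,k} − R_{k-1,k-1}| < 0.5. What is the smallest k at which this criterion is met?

k = 3

|R_{1,1} − R_{0,0}| = 3.13408037 ≥ 0.5
|R_{2,2} − R_{1,1}| = 1.36174104 ≥ 0.5
|R_{3,3} − R_{2,2}| = 0.11813065 < 0.5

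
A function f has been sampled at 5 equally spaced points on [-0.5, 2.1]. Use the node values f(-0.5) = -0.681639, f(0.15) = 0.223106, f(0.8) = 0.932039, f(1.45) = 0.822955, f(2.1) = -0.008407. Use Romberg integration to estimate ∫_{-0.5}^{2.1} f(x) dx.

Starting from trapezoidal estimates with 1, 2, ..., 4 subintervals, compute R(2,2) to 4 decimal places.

R(0,0) (trapezoid, 1 panel, h=2.6000): -0.897060
R(1,0) (trapezoid, 2 panels, h=1.3000): 0.763121
R(2,0) (trapezoid, 4 panels, h=0.6500): 1.061500
R(1,1) = 0.763121 + (0.763121 − (-0.897060))/3 = 1.316515
R(2,1) = 1.061500 + (1.061500 − 0.763121)/3 = 1.160960
R(2,2) = 1.160960 + (1.160960 − 1.316515)/15 = 1.150590

1.1506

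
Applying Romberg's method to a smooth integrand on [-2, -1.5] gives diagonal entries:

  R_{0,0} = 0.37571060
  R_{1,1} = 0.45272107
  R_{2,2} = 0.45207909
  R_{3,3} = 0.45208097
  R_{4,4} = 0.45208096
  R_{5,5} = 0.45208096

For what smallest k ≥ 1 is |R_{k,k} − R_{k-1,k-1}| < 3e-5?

|R_{1,1} − R_{0,0}| = 0.07701047 ≥ 3e-5
|R_{2,2} − R_{1,1}| = 0.00064198 ≥ 3e-5
|R_{3,3} − R_{2,2}| = 0.00000188 < 3e-5

k = 3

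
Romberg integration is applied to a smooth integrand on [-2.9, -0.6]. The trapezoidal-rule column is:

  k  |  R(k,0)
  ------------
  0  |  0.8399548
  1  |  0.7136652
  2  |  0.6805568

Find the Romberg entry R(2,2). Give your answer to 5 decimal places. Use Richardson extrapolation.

0.66938

R(1,1) = (4·0.7136652 − 0.8399548) / 3 = 0.6715687
R(2,1) = 0.6805568 + (0.6805568 − 0.7136652)/3 = 0.6695207
R(2,2) = 0.6695207 + (0.6695207 − 0.6715687)/15 = 0.6693842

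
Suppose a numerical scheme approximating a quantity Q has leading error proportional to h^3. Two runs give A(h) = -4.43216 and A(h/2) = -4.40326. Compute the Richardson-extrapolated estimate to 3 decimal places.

The leading error scales as h^3; refining by a factor of 2 reduces it by 2^3 = 8.
Extrapolated value = (8·A(h/2) − A(h)) / (8 − 1)
= (8·(-4.40326) − (-4.43216)) / 7
= -30.79392 / 7 = -4.39913

-4.399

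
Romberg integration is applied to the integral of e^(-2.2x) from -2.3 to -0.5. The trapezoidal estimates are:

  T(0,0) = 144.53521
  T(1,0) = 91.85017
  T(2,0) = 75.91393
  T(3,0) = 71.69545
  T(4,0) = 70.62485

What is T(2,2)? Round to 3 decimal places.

Richardson extrapolation on the trapezoidal column (denominator 4−1=3):
T(1,1) = (4·91.85017 − 144.53521) / 3 = 74.28849
T(2,1) = 75.91393 + (75.91393 − 91.85017)/3 = 70.60185
T(2,2) = (16·70.60185 − 74.28849) / 15 = 70.35607

70.356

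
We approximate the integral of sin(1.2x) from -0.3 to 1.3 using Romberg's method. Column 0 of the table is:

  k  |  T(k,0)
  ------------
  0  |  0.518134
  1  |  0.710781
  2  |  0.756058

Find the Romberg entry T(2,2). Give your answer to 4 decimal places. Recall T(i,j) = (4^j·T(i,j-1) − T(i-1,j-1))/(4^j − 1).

Richardson extrapolation on the trapezoidal column (denominator 4−1=3):
T(1,1) = (4·0.710781 − 0.518134) / 3 = 0.774997
T(2,1) = 0.756058 + (0.756058 − 0.710781)/3 = 0.771150
T(2,2) = (16·0.771150 − 0.774997) / 15 = 0.770894
(Column j=1 coincides with Simpson's rule on the same nodes.)

0.7709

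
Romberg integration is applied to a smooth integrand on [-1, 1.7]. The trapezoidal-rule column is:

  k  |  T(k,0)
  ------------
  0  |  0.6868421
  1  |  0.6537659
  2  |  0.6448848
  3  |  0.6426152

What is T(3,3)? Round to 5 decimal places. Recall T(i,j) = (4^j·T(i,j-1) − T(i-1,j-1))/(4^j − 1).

T(1,1) = 0.6537659 + (0.6537659 − 0.6868421)/3 = 0.6427405
T(2,1) = (4·0.6448848 − 0.6537659) / 3 = 0.6419244
T(3,1) = (4·0.6426152 − 0.6448848) / 3 = 0.6418587
T(2,2) = 0.6419244 + (0.6419244 − 0.6427405)/15 = 0.6418700
T(3,2) = 0.6418587 + (0.6418587 − 0.6419244)/15 = 0.6418543
T(3,3) = 0.6418543 + (0.6418543 − 0.6418700)/63 = 0.6418541

0.64185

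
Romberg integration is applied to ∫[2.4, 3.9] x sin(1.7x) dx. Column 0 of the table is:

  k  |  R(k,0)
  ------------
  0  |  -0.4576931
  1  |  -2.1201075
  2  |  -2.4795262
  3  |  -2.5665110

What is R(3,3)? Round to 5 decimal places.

Richardson extrapolation on the trapezoidal column (denominator 4−1=3):
R(1,1) = -2.1201075 + (-2.1201075 − (-0.4576931))/3 = -2.6742456
R(2,1) = (4·(-2.4795262) − (-2.1201075)) / 3 = -2.5993324
R(3,1) = (4·(-2.5665110) − (-2.4795262)) / 3 = -2.5955059
R(2,2) = -2.5993324 + (-2.5993324 − (-2.6742456))/15 = -2.5943382
R(3,2) = (16·(-2.5955059) − (-2.5993324)) / 15 = -2.5952508
R(3,3) = -2.5952508 + (-2.5952508 − (-2.5943382))/63 = -2.5952653

-2.59527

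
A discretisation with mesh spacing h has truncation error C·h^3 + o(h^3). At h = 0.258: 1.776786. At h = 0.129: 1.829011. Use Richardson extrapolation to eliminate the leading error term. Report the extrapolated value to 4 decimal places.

1.8365

Extrapolated value = (8·A(h/2) − A(h)) / (8 − 1)
= (8·1.829011 − 1.776786) / 7
= 12.855302 / 7 = 1.836472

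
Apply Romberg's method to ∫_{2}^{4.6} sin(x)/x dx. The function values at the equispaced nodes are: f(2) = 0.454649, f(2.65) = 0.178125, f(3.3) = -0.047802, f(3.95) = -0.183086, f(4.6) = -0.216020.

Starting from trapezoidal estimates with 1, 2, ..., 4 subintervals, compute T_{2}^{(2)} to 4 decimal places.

0.0271

T_{0}^{(0)} (trapezoid, 1 panel, h=2.6000): 0.310218
T_{1}^{(0)} (trapezoid, 2 panels, h=1.3000): 0.092966
T_{2}^{(0)} (trapezoid, 4 panels, h=0.6500): 0.043258
T_{1}^{(1)} = 0.092966 + (0.092966 − 0.310218)/3 = 0.020549
T_{2}^{(1)} = 0.043258 + (0.043258 − 0.092966)/3 = 0.026689
T_{2}^{(2)} = 0.026689 + (0.026689 − 0.020549)/15 = 0.027098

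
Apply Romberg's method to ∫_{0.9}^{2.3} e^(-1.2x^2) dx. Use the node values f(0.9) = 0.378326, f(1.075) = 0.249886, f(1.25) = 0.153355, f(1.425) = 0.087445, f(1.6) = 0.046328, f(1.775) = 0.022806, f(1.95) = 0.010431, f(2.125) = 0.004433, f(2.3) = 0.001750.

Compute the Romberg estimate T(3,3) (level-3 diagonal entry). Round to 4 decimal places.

T(0,0) (trapezoid, 1 panel, h=1.4000): 0.266053
T(1,0) (trapezoid, 2 panels, h=0.7000): 0.165456
T(2,0) (trapezoid, 4 panels, h=0.3500): 0.140053
T(3,0) (trapezoid, 8 panels, h=0.1750): 0.133826
T(1,1) = 0.165456 + (0.165456 − 0.266053)/3 = 0.131924
T(2,1) = 0.140053 + (0.140053 − 0.165456)/3 = 0.131585
T(3,1) = 0.133826 + (0.133826 − 0.140053)/3 = 0.131750
T(2,2) = 0.131585 + (0.131585 − 0.131924)/15 = 0.131562
T(3,2) = 0.131750 + (0.131750 − 0.131585)/15 = 0.131761
T(3,3) = 0.131761 + (0.131761 − 0.131562)/63 = 0.131764

0.1318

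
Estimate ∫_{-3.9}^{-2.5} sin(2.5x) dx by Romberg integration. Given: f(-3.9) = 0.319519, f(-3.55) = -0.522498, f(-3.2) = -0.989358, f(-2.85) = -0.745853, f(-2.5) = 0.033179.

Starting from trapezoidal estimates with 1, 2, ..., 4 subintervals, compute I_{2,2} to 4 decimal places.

I_{0,0} (trapezoid, 1 panel, h=1.4000): 0.246889
I_{1,0} (trapezoid, 2 panels, h=0.7000): -0.569106
I_{2,0} (trapezoid, 4 panels, h=0.3500): -0.728476
I_{1,1} = -0.569106 + (-0.569106 − 0.246889)/3 = -0.841104
I_{2,1} = -0.728476 + (-0.728476 − (-0.569106))/3 = -0.781599
I_{2,2} = -0.781599 + (-0.781599 − (-0.841104))/15 = -0.777632

-0.7776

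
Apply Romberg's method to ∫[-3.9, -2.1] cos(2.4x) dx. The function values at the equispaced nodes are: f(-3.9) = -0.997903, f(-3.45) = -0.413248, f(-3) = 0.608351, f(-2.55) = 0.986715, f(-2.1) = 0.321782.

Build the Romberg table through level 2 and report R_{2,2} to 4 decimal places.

0.4184

R_{0,0} (trapezoid, 1 panel, h=1.8000): -0.608509
R_{1,0} (trapezoid, 2 panels, h=0.9000): 0.243261
R_{2,0} (trapezoid, 4 panels, h=0.4500): 0.379691
R_{1,1} = 0.243261 + (0.243261 − (-0.608509))/3 = 0.527184
R_{2,1} = 0.379691 + (0.379691 − 0.243261)/3 = 0.425168
R_{2,2} = 0.425168 + (0.425168 − 0.527184)/15 = 0.418367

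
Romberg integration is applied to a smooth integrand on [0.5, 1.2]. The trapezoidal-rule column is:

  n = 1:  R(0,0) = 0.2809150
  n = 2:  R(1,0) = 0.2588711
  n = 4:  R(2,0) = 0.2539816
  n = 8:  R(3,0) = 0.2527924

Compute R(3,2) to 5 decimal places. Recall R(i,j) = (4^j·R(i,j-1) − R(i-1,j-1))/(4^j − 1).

0.25240

Richardson extrapolation on the trapezoidal column (denominator 4−1=3):
R(2,1) = (4·0.2539816 − 0.2588711) / 3 = 0.2523518
R(3,1) = (4·0.2527924 − 0.2539816) / 3 = 0.2523960
R(3,2) = 0.2523960 + (0.2523960 − 0.2523518)/15 = 0.2523989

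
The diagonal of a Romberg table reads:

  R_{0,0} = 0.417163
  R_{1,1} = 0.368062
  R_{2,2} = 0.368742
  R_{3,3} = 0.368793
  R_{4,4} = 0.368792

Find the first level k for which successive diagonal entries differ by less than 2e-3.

|R_{1,1} − R_{0,0}| = 0.049101 ≥ 2e-3
|R_{2,2} − R_{1,1}| = 0.000680 < 2e-3

k = 2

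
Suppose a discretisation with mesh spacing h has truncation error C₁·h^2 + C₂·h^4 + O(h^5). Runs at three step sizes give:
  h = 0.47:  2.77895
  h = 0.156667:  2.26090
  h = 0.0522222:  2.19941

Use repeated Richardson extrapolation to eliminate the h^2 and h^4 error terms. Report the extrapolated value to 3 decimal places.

First eliminate the h^2 term (factor 3^2 = 9):
  B₁ = (9·2.26090 − 2.77895)/8 = 2.19614
  B₂ = (9·2.19941 − 2.26090)/8 = 2.19172
Then eliminate the h^4 term (factor 3^4 = 81):
  (81·2.19172 − 2.19614)/80 = 2.19166

2.192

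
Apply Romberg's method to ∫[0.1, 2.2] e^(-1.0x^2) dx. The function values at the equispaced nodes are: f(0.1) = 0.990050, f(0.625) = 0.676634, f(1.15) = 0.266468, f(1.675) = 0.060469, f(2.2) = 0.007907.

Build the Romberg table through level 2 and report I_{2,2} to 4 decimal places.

0.7880

I_{0,0} (trapezoid, 1 panel, h=2.1000): 1.047855
I_{1,0} (trapezoid, 2 panels, h=1.0500): 0.803719
I_{2,0} (trapezoid, 4 panels, h=0.5250): 0.788838
I_{1,1} = 0.803719 + (0.803719 − 1.047855)/3 = 0.722340
I_{2,1} = 0.788838 + (0.788838 − 0.803719)/3 = 0.783878
I_{2,2} = 0.783878 + (0.783878 − 0.722340)/15 = 0.787981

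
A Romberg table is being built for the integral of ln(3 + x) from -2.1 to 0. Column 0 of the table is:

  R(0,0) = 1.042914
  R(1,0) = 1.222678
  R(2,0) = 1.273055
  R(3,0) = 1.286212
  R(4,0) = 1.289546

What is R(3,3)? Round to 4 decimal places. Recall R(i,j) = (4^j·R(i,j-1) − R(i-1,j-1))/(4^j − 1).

1.2907

Richardson extrapolation on the trapezoidal column (denominator 4−1=3):
R(1,1) = (4·1.222678 − 1.042914) / 3 = 1.282599
R(2,1) = 1.273055 + (1.273055 − 1.222678)/3 = 1.289847
R(3,1) = 1.286212 + (1.286212 − 1.273055)/3 = 1.290598
R(2,2) = (16·1.289847 − 1.282599) / 15 = 1.290330
R(3,2) = 1.290598 + (1.290598 − 1.289847)/15 = 1.290648
R(3,3) = (64·1.290648 − 1.290330) / 63 = 1.290653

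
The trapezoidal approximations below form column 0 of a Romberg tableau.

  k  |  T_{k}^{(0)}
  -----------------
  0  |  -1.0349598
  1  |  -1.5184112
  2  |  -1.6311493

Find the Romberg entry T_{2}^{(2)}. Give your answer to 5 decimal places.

Richardson extrapolation on the trapezoidal column (denominator 4−1=3):
T_{1}^{(1)} = (4·(-1.5184112) − (-1.0349598)) / 3 = -1.6795617
T_{2}^{(1)} = -1.6311493 + (-1.6311493 − (-1.5184112))/3 = -1.6687287
T_{2}^{(2)} = -1.6687287 + (-1.6687287 − (-1.6795617))/15 = -1.6680065

-1.66801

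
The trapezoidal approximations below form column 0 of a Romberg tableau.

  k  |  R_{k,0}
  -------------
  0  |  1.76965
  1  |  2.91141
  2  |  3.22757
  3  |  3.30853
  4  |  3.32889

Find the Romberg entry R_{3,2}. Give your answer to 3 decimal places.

R_{2,1} = (4·3.22757 − 2.91141) / 3 = 3.33296
R_{3,1} = (4·3.30853 − 3.22757) / 3 = 3.33552
R_{3,2} = (16·3.33552 − 3.33296) / 15 = 3.33569

3.336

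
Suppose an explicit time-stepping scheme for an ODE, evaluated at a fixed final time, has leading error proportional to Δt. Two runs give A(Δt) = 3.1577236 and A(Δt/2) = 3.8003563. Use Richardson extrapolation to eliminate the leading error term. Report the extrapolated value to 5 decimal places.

Extrapolated value = (2·A(Δt/2) − A(Δt)) / (2 − 1)
= (2·3.8003563 − 3.1577236) / 1
= 4.4429890 / 1 = 4.4429890

4.44299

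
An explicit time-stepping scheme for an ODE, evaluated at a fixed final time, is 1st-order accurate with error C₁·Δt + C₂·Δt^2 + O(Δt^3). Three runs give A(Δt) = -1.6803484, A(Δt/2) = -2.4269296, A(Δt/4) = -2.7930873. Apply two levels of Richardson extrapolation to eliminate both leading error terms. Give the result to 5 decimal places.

First eliminate the Δt term (factor 2^1 = 2):
  B₁ = (2·(-2.4269296) − (-1.6803484))/1 = -3.1735108
  B₂ = (2·(-2.7930873) − (-2.4269296))/1 = -3.1592450
Then eliminate the Δt^2 term (factor 2^2 = 4):
  (4·(-3.1592450) − (-3.1735108))/3 = -3.1544897

-3.15449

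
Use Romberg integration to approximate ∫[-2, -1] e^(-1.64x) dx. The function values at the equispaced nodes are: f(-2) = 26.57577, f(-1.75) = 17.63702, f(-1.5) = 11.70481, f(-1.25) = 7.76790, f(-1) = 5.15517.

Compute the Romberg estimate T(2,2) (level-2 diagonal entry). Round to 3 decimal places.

T(0,0) (trapezoid, 1 panel, h=1.0000): 15.86547
T(1,0) (trapezoid, 2 panels, h=0.5000): 13.78514
T(2,0) (trapezoid, 4 panels, h=0.2500): 13.24380
T(1,1) = 13.78514 + (13.78514 − 15.86547)/3 = 13.09170
T(2,1) = 13.24380 + (13.24380 − 13.78514)/3 = 13.06335
T(2,2) = 13.06335 + (13.06335 − 13.09170)/15 = 13.06146

13.061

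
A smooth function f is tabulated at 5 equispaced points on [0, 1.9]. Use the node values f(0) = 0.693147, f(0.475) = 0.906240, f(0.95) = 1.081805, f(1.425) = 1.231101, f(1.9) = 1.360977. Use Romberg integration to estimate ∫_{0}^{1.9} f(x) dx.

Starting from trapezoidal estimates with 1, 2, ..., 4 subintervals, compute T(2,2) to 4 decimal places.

T(0,0) (trapezoid, 1 panel, h=1.9000): 1.951418
T(1,0) (trapezoid, 2 panels, h=0.9500): 2.003424
T(2,0) (trapezoid, 4 panels, h=0.4750): 2.016949
T(1,1) = 2.003424 + (2.003424 − 1.951418)/3 = 2.020759
T(2,1) = 2.016949 + (2.016949 − 2.003424)/3 = 2.021457
T(2,2) = 2.021457 + (2.021457 − 2.020759)/15 = 2.021504

2.0215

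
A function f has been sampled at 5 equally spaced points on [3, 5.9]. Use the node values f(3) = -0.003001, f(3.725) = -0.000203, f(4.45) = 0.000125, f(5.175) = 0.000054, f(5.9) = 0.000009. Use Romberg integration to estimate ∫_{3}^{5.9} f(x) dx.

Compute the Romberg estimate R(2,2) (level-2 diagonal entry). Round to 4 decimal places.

R(0,0) (trapezoid, 1 panel, h=2.9000): -0.004338
R(1,0) (trapezoid, 2 panels, h=1.4500): -0.001988
R(2,0) (trapezoid, 4 panels, h=0.7250): -0.001102
R(1,1) = -0.001988 + (-0.001988 − (-0.004338))/3 = -0.001205
R(2,1) = -0.001102 + (-0.001102 − (-0.001988))/3 = -0.000807
R(2,2) = -0.000807 + (-0.000807 − (-0.001205))/15 = -0.000780

-0.0008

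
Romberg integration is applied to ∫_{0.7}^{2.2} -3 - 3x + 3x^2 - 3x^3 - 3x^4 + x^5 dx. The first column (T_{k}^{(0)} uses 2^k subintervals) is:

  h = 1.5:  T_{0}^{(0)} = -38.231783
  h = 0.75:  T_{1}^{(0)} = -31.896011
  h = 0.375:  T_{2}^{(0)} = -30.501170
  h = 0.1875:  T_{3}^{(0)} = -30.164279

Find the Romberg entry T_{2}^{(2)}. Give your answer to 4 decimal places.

Richardson extrapolation on the trapezoidal column (denominator 4−1=3):
T_{1}^{(1)} = -31.896011 + (-31.896011 − (-38.231783))/3 = -29.784087
T_{2}^{(1)} = (4·(-30.501170) − (-31.896011)) / 3 = -30.036223
T_{2}^{(2)} = (16·(-30.036223) − (-29.784087)) / 15 = -30.053032
(Column j=1 coincides with Simpson's rule on the same nodes.)

-30.0530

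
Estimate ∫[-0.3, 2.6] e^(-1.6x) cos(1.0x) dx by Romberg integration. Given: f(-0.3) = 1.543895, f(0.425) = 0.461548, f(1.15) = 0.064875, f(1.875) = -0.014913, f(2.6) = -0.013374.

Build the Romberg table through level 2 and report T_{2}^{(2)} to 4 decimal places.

T_{0}^{(0)} (trapezoid, 1 panel, h=2.9000): 2.219255
T_{1}^{(0)} (trapezoid, 2 panels, h=1.4500): 1.203696
T_{2}^{(0)} (trapezoid, 4 panels, h=0.7250): 0.925659
T_{1}^{(1)} = 1.203696 + (1.203696 − 2.219255)/3 = 0.865176
T_{2}^{(1)} = 0.925659 + (0.925659 − 1.203696)/3 = 0.832980
T_{2}^{(2)} = 0.832980 + (0.832980 − 0.865176)/15 = 0.830834

0.8308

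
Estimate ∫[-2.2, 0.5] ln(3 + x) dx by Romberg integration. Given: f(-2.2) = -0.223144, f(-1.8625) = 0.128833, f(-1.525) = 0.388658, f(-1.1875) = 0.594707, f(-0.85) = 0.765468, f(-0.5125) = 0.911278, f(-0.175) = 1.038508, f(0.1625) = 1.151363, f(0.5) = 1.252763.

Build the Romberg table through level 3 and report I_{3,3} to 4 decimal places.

1.8631

I_{0,0} (trapezoid, 1 panel, h=2.7000): 1.389986
I_{1,0} (trapezoid, 2 panels, h=1.3500): 1.728375
I_{2,0} (trapezoid, 4 panels, h=0.6750): 1.827524
I_{3,0} (trapezoid, 8 panels, h=0.3375): 1.854098
I_{1,1} = 1.728375 + (1.728375 − 1.389986)/3 = 1.841171
I_{2,1} = 1.827524 + (1.827524 − 1.728375)/3 = 1.860574
I_{3,1} = 1.854098 + (1.854098 − 1.827524)/3 = 1.862956
I_{2,2} = 1.860574 + (1.860574 − 1.841171)/15 = 1.861868
I_{3,2} = 1.862956 + (1.862956 − 1.860574)/15 = 1.863115
I_{3,3} = 1.863115 + (1.863115 − 1.861868)/63 = 1.863135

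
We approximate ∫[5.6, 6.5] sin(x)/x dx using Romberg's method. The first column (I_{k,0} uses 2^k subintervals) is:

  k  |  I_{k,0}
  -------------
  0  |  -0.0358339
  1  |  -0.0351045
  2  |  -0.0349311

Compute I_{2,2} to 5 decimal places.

-0.03487

I_{1,1} = -0.0351045 + (-0.0351045 − (-0.0358339))/3 = -0.0348614
I_{2,1} = -0.0349311 + (-0.0349311 − (-0.0351045))/3 = -0.0348733
I_{2,2} = -0.0348733 + (-0.0348733 − (-0.0348614))/15 = -0.0348741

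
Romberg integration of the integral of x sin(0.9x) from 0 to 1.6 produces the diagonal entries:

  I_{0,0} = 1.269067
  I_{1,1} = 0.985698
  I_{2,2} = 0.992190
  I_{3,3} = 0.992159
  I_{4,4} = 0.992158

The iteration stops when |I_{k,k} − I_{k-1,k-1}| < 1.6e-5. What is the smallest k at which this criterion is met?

k = 4

|I_{1,1} − I_{0,0}| = 0.283369 ≥ 1.6e-5
|I_{2,2} − I_{1,1}| = 0.006492 ≥ 1.6e-5
|I_{3,3} − I_{2,2}| = 0.000031 ≥ 1.6e-5
|I_{4,4} − I_{3,3}| = 0.000001 < 1.6e-5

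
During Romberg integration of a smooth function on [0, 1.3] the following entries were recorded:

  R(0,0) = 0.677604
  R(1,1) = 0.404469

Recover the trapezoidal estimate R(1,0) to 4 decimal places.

0.4728

From R(1,1) = (4·R(1,0) − R(0,0))/3, solve for R(1,0):
4·R(1,0) = 3·0.404469 + 0.677604 = 1.891011
R(1,0) = 0.472753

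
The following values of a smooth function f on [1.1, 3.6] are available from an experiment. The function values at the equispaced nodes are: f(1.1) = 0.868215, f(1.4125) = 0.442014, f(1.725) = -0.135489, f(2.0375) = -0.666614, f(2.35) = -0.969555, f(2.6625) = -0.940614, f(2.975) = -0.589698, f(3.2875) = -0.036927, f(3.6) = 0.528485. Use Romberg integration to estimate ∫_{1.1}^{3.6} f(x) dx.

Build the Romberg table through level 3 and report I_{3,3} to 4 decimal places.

-0.7081

I_{0,0} (trapezoid, 1 panel, h=2.5000): 1.745875
I_{1,0} (trapezoid, 2 panels, h=1.2500): -0.339006
I_{2,0} (trapezoid, 4 panels, h=0.6250): -0.622745
I_{3,0} (trapezoid, 8 panels, h=0.3125): -0.687042
I_{1,1} = -0.339006 + (-0.339006 − 1.745875)/3 = -1.033966
I_{2,1} = -0.622745 + (-0.622745 − (-0.339006))/3 = -0.717325
I_{3,1} = -0.687042 + (-0.687042 − (-0.622745))/3 = -0.708474
I_{2,2} = -0.717325 + (-0.717325 − (-1.033966))/15 = -0.696216
I_{3,2} = -0.708474 + (-0.708474 − (-0.717325))/15 = -0.707884
I_{3,3} = -0.707884 + (-0.707884 − (-0.696216))/63 = -0.708069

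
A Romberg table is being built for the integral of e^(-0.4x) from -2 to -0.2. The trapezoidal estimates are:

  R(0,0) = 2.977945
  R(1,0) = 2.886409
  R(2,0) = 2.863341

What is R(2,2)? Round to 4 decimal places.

2.8556

R(1,1) = (4·2.886409 − 2.977945) / 3 = 2.855897
R(2,1) = (4·2.863341 − 2.886409) / 3 = 2.855652
R(2,2) = (16·2.855652 − 2.855897) / 15 = 2.855636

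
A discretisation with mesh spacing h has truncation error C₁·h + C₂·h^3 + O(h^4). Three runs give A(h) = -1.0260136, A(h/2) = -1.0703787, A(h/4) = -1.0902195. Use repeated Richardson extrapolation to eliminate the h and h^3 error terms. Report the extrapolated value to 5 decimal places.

-1.10939

First eliminate the h term (factor 2^1 = 2):
  B₁ = (2·(-1.0703787) − (-1.0260136))/1 = -1.1147438
  B₂ = (2·(-1.0902195) − (-1.0703787))/1 = -1.1100603
Then eliminate the h^3 term (factor 2^3 = 8):
  (8·(-1.1100603) − (-1.1147438))/7 = -1.1093912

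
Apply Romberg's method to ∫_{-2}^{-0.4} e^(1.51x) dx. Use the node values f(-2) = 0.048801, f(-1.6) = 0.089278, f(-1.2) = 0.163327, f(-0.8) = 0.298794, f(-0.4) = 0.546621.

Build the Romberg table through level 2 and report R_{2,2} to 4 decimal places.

0.3297

R_{0,0} (trapezoid, 1 panel, h=1.6000): 0.476338
R_{1,0} (trapezoid, 2 panels, h=0.8000): 0.368830
R_{2,0} (trapezoid, 4 panels, h=0.4000): 0.339644
R_{1,1} = 0.368830 + (0.368830 − 0.476338)/3 = 0.332994
R_{2,1} = 0.339644 + (0.339644 − 0.368830)/3 = 0.329915
R_{2,2} = 0.329915 + (0.329915 − 0.332994)/15 = 0.329710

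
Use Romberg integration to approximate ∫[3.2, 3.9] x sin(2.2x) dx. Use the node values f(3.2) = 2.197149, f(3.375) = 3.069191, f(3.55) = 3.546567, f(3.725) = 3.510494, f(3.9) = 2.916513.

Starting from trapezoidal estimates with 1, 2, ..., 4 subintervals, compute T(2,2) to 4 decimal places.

T(0,0) (trapezoid, 1 panel, h=0.7000): 1.789782
T(1,0) (trapezoid, 2 panels, h=0.3500): 2.136189
T(2,0) (trapezoid, 4 panels, h=0.1750): 2.219540
T(1,1) = 2.136189 + (2.136189 − 1.789782)/3 = 2.251658
T(2,1) = 2.219540 + (2.219540 − 2.136189)/3 = 2.247324
T(2,2) = 2.247324 + (2.247324 − 2.251658)/15 = 2.247035

2.2470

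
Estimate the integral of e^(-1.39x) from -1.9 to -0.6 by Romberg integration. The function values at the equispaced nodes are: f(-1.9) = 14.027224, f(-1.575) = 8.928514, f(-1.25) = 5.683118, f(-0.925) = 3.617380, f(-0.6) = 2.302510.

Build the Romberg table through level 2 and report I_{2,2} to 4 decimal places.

8.4352

I_{0,0} (trapezoid, 1 panel, h=1.3000): 10.614327
I_{1,0} (trapezoid, 2 panels, h=0.6500): 9.001190
I_{2,0} (trapezoid, 4 panels, h=0.3250): 8.578011
I_{1,1} = 9.001190 + (9.001190 − 10.614327)/3 = 8.463478
I_{2,1} = 8.578011 + (8.578011 − 9.001190)/3 = 8.436951
I_{2,2} = 8.436951 + (8.436951 − 8.463478)/15 = 8.435183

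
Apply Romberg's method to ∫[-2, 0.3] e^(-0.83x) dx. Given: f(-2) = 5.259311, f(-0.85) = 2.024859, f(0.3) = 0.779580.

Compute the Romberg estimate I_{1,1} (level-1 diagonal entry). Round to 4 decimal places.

I_{0,0} (trapezoid, 1 panel, h=2.3000): 6.944725
I_{1,0} (trapezoid, 2 panels, h=1.1500): 5.800950
I_{1,1} = 5.800950 + (5.800950 − 6.944725)/3 = 5.419692

5.4197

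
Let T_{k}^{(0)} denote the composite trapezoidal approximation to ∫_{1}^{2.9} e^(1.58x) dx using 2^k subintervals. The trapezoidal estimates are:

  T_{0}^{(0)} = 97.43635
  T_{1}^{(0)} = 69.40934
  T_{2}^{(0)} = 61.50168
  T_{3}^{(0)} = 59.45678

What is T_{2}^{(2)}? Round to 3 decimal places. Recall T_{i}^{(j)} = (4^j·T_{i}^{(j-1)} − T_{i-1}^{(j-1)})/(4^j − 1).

Richardson extrapolation on the trapezoidal column (denominator 4−1=3):
T_{1}^{(1)} = (4·69.40934 − 97.43635) / 3 = 60.06700
T_{2}^{(1)} = (4·61.50168 − 69.40934) / 3 = 58.86579
T_{2}^{(2)} = 58.86579 + (58.86579 − 60.06700)/15 = 58.78571

58.786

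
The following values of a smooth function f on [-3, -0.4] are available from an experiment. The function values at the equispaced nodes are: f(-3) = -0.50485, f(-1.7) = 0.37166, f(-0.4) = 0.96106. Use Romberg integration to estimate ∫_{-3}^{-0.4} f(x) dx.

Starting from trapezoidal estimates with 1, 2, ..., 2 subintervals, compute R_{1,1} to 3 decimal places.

0.842

R_{0,0} (trapezoid, 1 panel, h=2.6000): 0.59307
R_{1,0} (trapezoid, 2 panels, h=1.3000): 0.77969
R_{1,1} = 0.77969 + (0.77969 − 0.59307)/3 = 0.84190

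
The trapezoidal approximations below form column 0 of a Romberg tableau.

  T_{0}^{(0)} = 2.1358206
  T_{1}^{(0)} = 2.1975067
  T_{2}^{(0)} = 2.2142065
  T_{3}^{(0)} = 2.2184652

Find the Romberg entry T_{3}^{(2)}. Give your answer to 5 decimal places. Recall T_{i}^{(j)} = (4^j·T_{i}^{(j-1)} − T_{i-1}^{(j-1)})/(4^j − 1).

T_{2}^{(1)} = (4·2.2142065 − 2.1975067) / 3 = 2.2197731
T_{3}^{(1)} = 2.2184652 + (2.2184652 − 2.2142065)/3 = 2.2198848
T_{3}^{(2)} = (16·2.2198848 − 2.2197731) / 15 = 2.2198922

2.21989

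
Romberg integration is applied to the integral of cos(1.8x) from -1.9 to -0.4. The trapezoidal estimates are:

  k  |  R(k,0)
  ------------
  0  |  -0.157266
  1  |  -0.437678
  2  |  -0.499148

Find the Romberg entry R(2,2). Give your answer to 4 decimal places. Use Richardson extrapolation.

Richardson extrapolation on the trapezoidal column (denominator 4−1=3):
R(1,1) = (4·(-0.437678) − (-0.157266)) / 3 = -0.531149
R(2,1) = (4·(-0.499148) − (-0.437678)) / 3 = -0.519638
R(2,2) = (16·(-0.519638) − (-0.531149)) / 15 = -0.518871

-0.5189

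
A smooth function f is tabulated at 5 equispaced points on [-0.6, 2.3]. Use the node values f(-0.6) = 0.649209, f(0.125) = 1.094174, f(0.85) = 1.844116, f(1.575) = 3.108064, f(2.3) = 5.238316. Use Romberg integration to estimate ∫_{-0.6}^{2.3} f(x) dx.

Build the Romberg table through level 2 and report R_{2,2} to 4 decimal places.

R_{0,0} (trapezoid, 1 panel, h=2.9000): 8.536911
R_{1,0} (trapezoid, 2 panels, h=1.4500): 6.942424
R_{2,0} (trapezoid, 4 panels, h=0.7250): 6.517834
R_{1,1} = 6.942424 + (6.942424 − 8.536911)/3 = 6.410928
R_{2,1} = 6.517834 + (6.517834 − 6.942424)/3 = 6.376304
R_{2,2} = 6.376304 + (6.376304 − 6.410928)/15 = 6.373996

6.3740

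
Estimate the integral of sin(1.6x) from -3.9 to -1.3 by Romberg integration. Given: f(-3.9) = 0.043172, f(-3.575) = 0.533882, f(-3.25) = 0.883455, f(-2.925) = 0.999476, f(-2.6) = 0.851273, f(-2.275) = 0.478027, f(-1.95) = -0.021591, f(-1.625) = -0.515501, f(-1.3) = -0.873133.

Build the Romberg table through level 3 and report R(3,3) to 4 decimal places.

R(0,0) (trapezoid, 1 panel, h=2.6000): -1.078949
R(1,0) (trapezoid, 2 panels, h=1.3000): 0.567180
R(2,0) (trapezoid, 4 panels, h=0.6500): 0.843802
R(3,0) (trapezoid, 8 panels, h=0.3250): 0.908063
R(1,1) = 0.567180 + (0.567180 − (-1.078949))/3 = 1.115890
R(2,1) = 0.843802 + (0.843802 − 0.567180)/3 = 0.936009
R(3,1) = 0.908063 + (0.908063 − 0.843802)/3 = 0.929483
R(2,2) = 0.936009 + (0.936009 − 1.115890)/15 = 0.924017
R(3,2) = 0.929483 + (0.929483 − 0.936009)/15 = 0.929048
R(3,3) = 0.929048 + (0.929048 − 0.924017)/63 = 0.929128

0.9291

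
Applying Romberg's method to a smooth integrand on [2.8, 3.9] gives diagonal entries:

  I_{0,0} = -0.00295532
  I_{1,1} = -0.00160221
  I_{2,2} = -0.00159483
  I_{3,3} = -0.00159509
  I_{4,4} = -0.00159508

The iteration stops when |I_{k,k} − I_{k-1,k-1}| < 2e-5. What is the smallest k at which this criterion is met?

k = 2

|I_{1,1} − I_{0,0}| = 0.00135311 ≥ 2e-5
|I_{2,2} − I_{1,1}| = 0.00000738 < 2e-5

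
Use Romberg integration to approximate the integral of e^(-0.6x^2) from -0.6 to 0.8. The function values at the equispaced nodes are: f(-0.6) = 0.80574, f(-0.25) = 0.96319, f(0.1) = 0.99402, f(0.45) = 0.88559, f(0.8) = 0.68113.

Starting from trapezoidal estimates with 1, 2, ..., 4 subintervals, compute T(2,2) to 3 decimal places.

T(0,0) (trapezoid, 1 panel, h=1.4000): 1.04081
T(1,0) (trapezoid, 2 panels, h=0.7000): 1.21622
T(2,0) (trapezoid, 4 panels, h=0.3500): 1.25518
T(1,1) = 1.21622 + (1.21622 − 1.04081)/3 = 1.27469
T(2,1) = 1.25518 + (1.25518 − 1.21622)/3 = 1.26817
T(2,2) = 1.26817 + (1.26817 − 1.27469)/15 = 1.26774

1.268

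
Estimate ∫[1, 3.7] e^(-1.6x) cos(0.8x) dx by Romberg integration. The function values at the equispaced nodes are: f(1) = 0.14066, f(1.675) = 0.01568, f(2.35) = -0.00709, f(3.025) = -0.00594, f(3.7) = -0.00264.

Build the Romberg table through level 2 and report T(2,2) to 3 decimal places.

0.036

T(0,0) (trapezoid, 1 panel, h=2.7000): 0.18633
T(1,0) (trapezoid, 2 panels, h=1.3500): 0.08359
T(2,0) (trapezoid, 4 panels, h=0.6750): 0.04837
T(1,1) = 0.08359 + (0.08359 − 0.18633)/3 = 0.04934
T(2,1) = 0.04837 + (0.04837 − 0.08359)/3 = 0.03663
T(2,2) = 0.03663 + (0.03663 − 0.04934)/15 = 0.03578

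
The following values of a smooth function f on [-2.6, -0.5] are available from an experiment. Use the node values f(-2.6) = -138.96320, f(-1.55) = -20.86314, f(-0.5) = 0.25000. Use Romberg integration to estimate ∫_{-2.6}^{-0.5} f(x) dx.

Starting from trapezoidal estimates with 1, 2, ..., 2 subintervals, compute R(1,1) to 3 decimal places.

R(0,0) (trapezoid, 1 panel, h=2.1000): -145.64886
R(1,0) (trapezoid, 2 panels, h=1.0500): -94.73073
R(1,1) = -94.73073 + (-94.73073 − (-145.64886))/3 = -77.75802

-77.758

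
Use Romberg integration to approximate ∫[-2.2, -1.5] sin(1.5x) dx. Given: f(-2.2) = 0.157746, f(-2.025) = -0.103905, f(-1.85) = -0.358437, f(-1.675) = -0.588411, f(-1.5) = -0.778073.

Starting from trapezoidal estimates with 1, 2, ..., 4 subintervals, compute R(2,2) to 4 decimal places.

-0.2395

R(0,0) (trapezoid, 1 panel, h=0.7000): -0.217114
R(1,0) (trapezoid, 2 panels, h=0.3500): -0.234010
R(2,0) (trapezoid, 4 panels, h=0.1750): -0.238160
R(1,1) = -0.234010 + (-0.234010 − (-0.217114))/3 = -0.239642
R(2,1) = -0.238160 + (-0.238160 − (-0.234010))/3 = -0.239543
R(2,2) = -0.239543 + (-0.239543 − (-0.239642))/15 = -0.239536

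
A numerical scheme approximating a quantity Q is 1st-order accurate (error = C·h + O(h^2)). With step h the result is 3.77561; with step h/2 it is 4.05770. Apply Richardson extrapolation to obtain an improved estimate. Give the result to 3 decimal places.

4.340

Extrapolated value = (2·A(h/2) − A(h)) / (2 − 1)
= (2·4.05770 − 3.77561) / 1
= 4.33979 / 1 = 4.33979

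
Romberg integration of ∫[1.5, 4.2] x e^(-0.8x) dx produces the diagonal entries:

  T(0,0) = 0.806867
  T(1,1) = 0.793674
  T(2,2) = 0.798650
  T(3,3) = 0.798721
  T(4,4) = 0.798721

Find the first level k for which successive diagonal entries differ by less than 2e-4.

|T(1,1) − T(0,0)| = 0.013193 ≥ 2e-4
|T(2,2) − T(1,1)| = 0.004976 ≥ 2e-4
|T(3,3) − T(2,2)| = 0.000071 < 2e-4

k = 3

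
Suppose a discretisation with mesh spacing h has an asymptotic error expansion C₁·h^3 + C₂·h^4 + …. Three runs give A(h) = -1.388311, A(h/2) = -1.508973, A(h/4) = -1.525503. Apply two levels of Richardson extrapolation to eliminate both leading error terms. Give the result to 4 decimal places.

-1.5280

First eliminate the h^3 term (factor 2^3 = 8):
  B₁ = (8·(-1.508973) − (-1.388311))/7 = -1.526210
  B₂ = (8·(-1.525503) − (-1.508973))/7 = -1.527864
Then eliminate the h^4 term (factor 2^4 = 16):
  (16·(-1.527864) − (-1.526210))/15 = -1.527974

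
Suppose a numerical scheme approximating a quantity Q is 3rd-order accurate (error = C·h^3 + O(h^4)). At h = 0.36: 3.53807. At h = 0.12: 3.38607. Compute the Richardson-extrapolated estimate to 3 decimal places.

3.380

The leading error scales as h^3; refining by a factor of 3 reduces it by 3^3 = 27.
Extrapolated value = (27·A(h/3) − A(h)) / (27 − 1)
= (27·3.38607 − 3.53807) / 26
= 87.88582 / 26 = 3.38022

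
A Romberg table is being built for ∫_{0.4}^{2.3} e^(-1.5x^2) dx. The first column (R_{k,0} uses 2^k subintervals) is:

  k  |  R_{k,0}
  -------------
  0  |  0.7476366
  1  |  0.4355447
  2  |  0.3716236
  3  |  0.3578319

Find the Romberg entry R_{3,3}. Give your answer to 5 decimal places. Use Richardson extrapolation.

Richardson extrapolation on the trapezoidal column (denominator 4−1=3):
R_{1,1} = 0.4355447 + (0.4355447 − 0.7476366)/3 = 0.3315141
R_{2,1} = (4·0.3716236 − 0.4355447) / 3 = 0.3503166
R_{3,1} = 0.3578319 + (0.3578319 − 0.3716236)/3 = 0.3532347
R_{2,2} = 0.3503166 + (0.3503166 − 0.3315141)/15 = 0.3515701
R_{3,2} = (16·0.3532347 − 0.3503166) / 15 = 0.3534292
R_{3,3} = (64·0.3534292 − 0.3515701) / 63 = 0.3534587
(Column j=1 coincides with Simpson's rule on the same nodes.)

0.35346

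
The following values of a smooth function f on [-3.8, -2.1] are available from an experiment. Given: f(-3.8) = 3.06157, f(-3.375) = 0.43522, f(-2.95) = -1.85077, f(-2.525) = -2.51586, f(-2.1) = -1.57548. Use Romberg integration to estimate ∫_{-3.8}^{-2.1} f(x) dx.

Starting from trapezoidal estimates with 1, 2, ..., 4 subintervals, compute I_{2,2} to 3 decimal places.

I_{0,0} (trapezoid, 1 panel, h=1.7000): 1.26318
I_{1,0} (trapezoid, 2 panels, h=0.8500): -0.94157
I_{2,0} (trapezoid, 4 panels, h=0.4250): -1.35506
I_{1,1} = -0.94157 + (-0.94157 − 1.26318)/3 = -1.67649
I_{2,1} = -1.35506 + (-1.35506 − (-0.94157))/3 = -1.49289
I_{2,2} = -1.49289 + (-1.49289 − (-1.67649))/15 = -1.48065

-1.481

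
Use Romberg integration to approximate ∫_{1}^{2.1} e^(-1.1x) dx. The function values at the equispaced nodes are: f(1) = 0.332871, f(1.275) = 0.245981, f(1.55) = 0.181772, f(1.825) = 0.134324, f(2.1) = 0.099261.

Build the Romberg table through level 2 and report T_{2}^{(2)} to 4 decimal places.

T_{0}^{(0)} (trapezoid, 1 panel, h=1.1000): 0.237673
T_{1}^{(0)} (trapezoid, 2 panels, h=0.5500): 0.218811
T_{2}^{(0)} (trapezoid, 4 panels, h=0.2750): 0.213989
T_{1}^{(1)} = 0.218811 + (0.218811 − 0.237673)/3 = 0.212524
T_{2}^{(1)} = 0.213989 + (0.213989 − 0.218811)/3 = 0.212382
T_{2}^{(2)} = 0.212382 + (0.212382 − 0.212524)/15 = 0.212373

0.2124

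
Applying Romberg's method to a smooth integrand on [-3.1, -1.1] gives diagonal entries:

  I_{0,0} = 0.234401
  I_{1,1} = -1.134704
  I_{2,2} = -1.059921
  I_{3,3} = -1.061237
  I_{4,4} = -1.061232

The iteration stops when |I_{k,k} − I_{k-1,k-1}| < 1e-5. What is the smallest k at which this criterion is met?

k = 4

|I_{1,1} − I_{0,0}| = 1.369105 ≥ 1e-5
|I_{2,2} − I_{1,1}| = 0.074783 ≥ 1e-5
|I_{3,3} − I_{2,2}| = 0.001316 ≥ 1e-5
|I_{4,4} − I_{3,3}| = 0.000005 < 1e-5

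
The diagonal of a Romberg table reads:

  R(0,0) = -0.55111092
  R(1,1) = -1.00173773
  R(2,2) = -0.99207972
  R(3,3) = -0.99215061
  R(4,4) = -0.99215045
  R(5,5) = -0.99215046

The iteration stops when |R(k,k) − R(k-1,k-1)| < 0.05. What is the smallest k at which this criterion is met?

|R(1,1) − R(0,0)| = 0.45062681 ≥ 0.05
|R(2,2) − R(1,1)| = 0.00965801 < 0.05

k = 2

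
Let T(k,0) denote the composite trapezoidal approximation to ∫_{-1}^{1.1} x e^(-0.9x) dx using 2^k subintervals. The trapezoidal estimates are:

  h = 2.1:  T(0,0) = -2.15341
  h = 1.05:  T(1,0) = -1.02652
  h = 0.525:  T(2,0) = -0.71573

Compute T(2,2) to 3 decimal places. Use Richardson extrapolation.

Richardson extrapolation on the trapezoidal column (denominator 4−1=3):
T(1,1) = (4·(-1.02652) − (-2.15341)) / 3 = -0.65089
T(2,1) = -0.71573 + (-0.71573 − (-1.02652))/3 = -0.61213
T(2,2) = -0.61213 + (-0.61213 − (-0.65089))/15 = -0.60955

-0.610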